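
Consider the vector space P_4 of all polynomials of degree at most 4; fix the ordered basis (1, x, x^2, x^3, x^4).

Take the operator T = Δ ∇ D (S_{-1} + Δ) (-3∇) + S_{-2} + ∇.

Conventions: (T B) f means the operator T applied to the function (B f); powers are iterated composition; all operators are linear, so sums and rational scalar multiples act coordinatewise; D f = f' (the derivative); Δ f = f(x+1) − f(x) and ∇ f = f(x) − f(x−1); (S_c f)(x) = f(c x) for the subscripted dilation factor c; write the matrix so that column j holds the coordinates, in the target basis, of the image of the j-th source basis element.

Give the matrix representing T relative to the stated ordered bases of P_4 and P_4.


the matrix is [[1, 1, -1, 1, 71]; [0, -2, 2, -3, 4]; [0, 0, 4, 3, -6]; [0, 0, 0, -8, 4]; [0, 0, 0, 0, 16]] (rows listed top to bottom)

image of 1: 1
image of x: -2x + 1
image of x^2: 4x^2 + 2x - 1
image of x^3: -8x^3 + 3x^2 - 3x + 1
image of x^4: 16x^4 + 4x^3 - 6x^2 + 4x + 71
each image's coordinates form column j of the matrix


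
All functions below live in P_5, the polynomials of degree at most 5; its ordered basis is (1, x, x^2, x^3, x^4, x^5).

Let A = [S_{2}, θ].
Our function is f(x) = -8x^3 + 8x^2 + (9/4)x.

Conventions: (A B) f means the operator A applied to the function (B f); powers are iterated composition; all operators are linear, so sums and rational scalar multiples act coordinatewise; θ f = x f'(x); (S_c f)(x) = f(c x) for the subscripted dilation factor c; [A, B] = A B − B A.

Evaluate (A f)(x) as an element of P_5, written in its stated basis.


the result is g(x) = 0

θ f = -24x^3 + 16x^2 + (9/4)x
S_{2} θ f = -192x^3 + 64x^2 + (9/2)x
S_{2} f = -64x^3 + 32x^2 + (9/2)x
θ S_{2} f = -192x^3 + 64x^2 + (9/2)x
[S_{2}, θ] f = 0


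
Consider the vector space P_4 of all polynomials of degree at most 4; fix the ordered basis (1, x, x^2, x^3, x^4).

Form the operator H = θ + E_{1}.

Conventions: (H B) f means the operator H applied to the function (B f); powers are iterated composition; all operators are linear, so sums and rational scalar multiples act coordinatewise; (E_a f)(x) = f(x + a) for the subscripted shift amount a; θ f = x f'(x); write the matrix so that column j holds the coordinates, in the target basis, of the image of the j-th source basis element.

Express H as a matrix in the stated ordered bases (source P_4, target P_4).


the matrix is [[1, 1, 1, 1, 1]; [0, 2, 2, 3, 4]; [0, 0, 3, 3, 6]; [0, 0, 0, 4, 4]; [0, 0, 0, 0, 5]] (rows listed top to bottom)

image of 1: 1
image of x: 2x + 1
image of x^2: 3x^2 + 2x + 1
image of x^3: 4x^3 + 3x^2 + 3x + 1
image of x^4: 5x^4 + 4x^3 + 6x^2 + 4x + 1
each image's coordinates form column j of the matrix


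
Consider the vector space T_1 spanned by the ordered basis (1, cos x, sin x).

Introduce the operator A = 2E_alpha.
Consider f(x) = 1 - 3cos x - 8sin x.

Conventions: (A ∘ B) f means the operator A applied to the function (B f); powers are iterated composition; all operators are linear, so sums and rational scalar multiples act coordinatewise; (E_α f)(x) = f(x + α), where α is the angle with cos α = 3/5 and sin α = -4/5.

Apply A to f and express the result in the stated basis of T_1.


the result is g(x) = 2 + (46/5)cos x - (72/5)sin x

E_alpha f = 1 + (23/5)cos x - (36/5)sin x
(2E_alpha) f = 2 + (46/5)cos x - (72/5)sin x


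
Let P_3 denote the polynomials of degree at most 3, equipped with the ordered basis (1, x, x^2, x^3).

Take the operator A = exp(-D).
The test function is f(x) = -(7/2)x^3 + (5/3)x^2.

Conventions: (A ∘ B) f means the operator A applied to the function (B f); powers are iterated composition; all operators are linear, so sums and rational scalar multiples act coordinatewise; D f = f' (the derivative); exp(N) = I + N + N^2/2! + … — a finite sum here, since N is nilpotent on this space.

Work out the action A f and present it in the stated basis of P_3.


the result is g(x) = -(7/2)x^3 + (73/6)x^2 - (83/6)x + 31/6

order-1 term: (21/2)x^2 - (10/3)x
order-2 term: -(21/2)x + 5/3
order-3 term: 7/2
the series for exp(-D) f terminates at order 3
exp(-D) f = -(7/2)x^3 + (73/6)x^2 - (83/6)x + 31/6


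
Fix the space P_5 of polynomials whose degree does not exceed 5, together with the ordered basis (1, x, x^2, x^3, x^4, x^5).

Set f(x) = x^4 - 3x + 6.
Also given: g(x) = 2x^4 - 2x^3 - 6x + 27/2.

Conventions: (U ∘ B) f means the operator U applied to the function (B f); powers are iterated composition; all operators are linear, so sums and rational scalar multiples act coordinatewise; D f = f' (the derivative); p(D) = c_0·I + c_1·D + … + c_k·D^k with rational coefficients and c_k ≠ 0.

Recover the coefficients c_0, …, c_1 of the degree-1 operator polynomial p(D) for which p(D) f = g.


D^0 f = x^4 - 3x + 6
D^1 f = 4x^3 - 3
matching coefficients of g against c_0 f + c_1 Df + … from the top degree down determines the c_i
solution: c_0 = 2, c_1 = -1/2

p(D) = 2·I − (1/2)·D, i.e. c_0 = 2, c_1 = -1/2


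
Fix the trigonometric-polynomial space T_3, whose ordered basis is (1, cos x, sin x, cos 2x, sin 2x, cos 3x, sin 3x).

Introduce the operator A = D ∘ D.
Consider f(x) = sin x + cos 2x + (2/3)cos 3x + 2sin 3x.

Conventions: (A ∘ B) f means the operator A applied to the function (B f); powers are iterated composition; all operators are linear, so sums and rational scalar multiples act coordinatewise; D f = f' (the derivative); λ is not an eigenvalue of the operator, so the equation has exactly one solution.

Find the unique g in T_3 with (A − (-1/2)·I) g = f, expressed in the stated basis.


g(x) = -2sin x - (2/7)cos 2x - (4/51)cos 3x - (4/17)sin 3x

write g with unknown coordinates in the stated basis and equate coefficients in (A − (-1/2)·I) g = f
solving from the highest basis element down gives g = -2sin x - (2/7)cos 2x - (4/51)cos 3x - (4/17)sin 3x
check: A g = 2sin x + (8/7)cos 2x + (12/17)cos 3x + (36/17)sin 3x
so A g − (-1/2)·g = sin x + cos 2x + (2/3)cos 3x + 2sin 3x = f ✓


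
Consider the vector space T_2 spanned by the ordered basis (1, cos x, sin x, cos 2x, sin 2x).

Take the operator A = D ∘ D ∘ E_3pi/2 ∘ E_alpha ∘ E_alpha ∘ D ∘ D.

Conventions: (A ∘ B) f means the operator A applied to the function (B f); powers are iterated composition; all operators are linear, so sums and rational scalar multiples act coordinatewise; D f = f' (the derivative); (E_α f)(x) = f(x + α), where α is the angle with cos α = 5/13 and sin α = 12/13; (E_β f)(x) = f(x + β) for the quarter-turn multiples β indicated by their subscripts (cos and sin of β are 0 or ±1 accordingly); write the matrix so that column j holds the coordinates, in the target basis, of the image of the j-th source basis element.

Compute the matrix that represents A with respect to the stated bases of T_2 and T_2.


image of 1: 0
image of cos x: (120/169)cos x - (119/169)sin x
image of sin x: (119/169)cos x + (120/169)sin x
image of cos 2x: (3824/28561)cos 2x - (456960/28561)sin 2x
image of sin 2x: (456960/28561)cos 2x + (3824/28561)sin 2x
each image's coordinates form column j of the matrix

the matrix is [[0, 0, 0, 0, 0]; [0, 120/169, 119/169, 0, 0]; [0, -119/169, 120/169, 0, 0]; [0, 0, 0, 3824/28561, 456960/28561]; [0, 0, 0, -456960/28561, 3824/28561]] (rows listed top to bottom)


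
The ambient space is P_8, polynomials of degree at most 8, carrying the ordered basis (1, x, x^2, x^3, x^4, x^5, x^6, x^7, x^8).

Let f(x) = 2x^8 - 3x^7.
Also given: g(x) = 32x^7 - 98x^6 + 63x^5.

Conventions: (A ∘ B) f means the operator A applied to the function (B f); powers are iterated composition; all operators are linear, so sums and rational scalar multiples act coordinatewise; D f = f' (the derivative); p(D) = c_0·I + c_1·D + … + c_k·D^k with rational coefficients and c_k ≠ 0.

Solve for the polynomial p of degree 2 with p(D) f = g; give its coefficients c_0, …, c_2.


p(D) = 2·D − (1/2)·D^2, i.e. c_0 = 0, c_1 = 2, c_2 = -1/2

D^0 f = 2x^8 - 3x^7
D^1 f = 16x^7 - 21x^6
D^2 f = 112x^6 - 126x^5
matching coefficients of g against c_0 f + c_1 Df + … from the top degree down determines the c_i
solution: c_0 = 0, c_1 = 2, c_2 = -1/2


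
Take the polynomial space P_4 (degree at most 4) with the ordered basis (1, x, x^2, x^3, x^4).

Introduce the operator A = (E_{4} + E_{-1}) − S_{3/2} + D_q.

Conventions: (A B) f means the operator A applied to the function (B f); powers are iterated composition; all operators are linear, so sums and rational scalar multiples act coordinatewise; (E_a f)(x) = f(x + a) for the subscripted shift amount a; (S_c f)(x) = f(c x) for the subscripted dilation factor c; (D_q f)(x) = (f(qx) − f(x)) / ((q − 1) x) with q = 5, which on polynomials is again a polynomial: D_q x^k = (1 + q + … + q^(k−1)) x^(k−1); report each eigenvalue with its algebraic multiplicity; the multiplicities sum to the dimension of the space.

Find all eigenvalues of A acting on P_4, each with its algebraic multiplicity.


image of 1: 1
image of x: (1/2)x + 4
image of x^2: -(1/4)x^2 + 12x + 17
image of x^3: -(11/8)x^3 + 40x^2 + 51x + 63
image of x^4: -(49/16)x^4 + 168x^3 + 102x^2 + 252x + 257
the matrix is upper triangular; its diagonal is (1, 1/2, -1/4, -11/8, -49/16)
for a triangular matrix the eigenvalues are the diagonal entries, with algebraic multiplicity their repetition count

λ = -49/16 (multiplicity 1), λ = -11/8 (multiplicity 1), λ = -1/4 (multiplicity 1), λ = 1/2 (multiplicity 1), λ = 1 (multiplicity 1)


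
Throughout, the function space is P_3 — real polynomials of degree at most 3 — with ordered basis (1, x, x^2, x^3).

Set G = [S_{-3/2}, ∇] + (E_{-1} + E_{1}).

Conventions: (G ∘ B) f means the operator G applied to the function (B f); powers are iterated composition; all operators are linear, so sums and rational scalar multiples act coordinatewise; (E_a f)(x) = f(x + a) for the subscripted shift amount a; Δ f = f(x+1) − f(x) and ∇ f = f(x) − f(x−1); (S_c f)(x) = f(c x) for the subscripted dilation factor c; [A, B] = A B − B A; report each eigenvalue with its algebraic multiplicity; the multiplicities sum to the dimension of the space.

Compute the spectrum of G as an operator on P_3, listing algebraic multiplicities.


λ = 2 (multiplicity 4)

image of 1: 2
image of x: 2x + 5/2
image of x^2: 2x^2 - (15/2)x + 13/4
image of x^3: 2x^3 + (135/8)x^2 + (3/8)x + 35/8
the matrix is upper triangular; its diagonal is (2, 2, 2, 2)
for a triangular matrix the eigenvalues are the diagonal entries, with algebraic multiplicity their repetition count


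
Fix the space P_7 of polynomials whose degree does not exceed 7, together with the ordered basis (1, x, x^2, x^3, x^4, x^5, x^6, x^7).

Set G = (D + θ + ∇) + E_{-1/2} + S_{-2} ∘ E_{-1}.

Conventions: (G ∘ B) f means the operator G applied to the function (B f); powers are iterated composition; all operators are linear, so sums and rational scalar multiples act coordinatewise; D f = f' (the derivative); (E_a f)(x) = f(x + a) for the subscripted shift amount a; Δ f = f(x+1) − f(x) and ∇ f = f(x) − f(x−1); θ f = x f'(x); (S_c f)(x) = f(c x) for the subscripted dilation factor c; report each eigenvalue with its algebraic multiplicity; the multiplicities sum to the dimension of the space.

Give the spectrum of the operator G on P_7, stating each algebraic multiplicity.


λ = -120 (multiplicity 1), λ = -26 (multiplicity 1), λ = -4 (multiplicity 1), λ = 0 (multiplicity 1), λ = 2 (multiplicity 1), λ = 7 (multiplicity 1), λ = 21 (multiplicity 1), λ = 71 (multiplicity 1)

image of 1: 2
image of x: 1/2
image of x^2: 7x^2 + 7x + 1/4
image of x^3: -4x^3 - (15/2)x^2 - (33/4)x - 1/8
image of x^4: 21x^4 + 38x^3 + (39/2)x^2 + (23/2)x + 1/16
image of x^5: -26x^5 - (145/2)x^4 - (175/2)x^3 - (125/4)x^2 - (235/16)x - 1/32
image of x^6: 71x^6 + 201x^5 + (915/4)x^4 + (355/2)x^3 + (735/16)x^2 + (285/16)x + 1/64
image of x^7: -120x^7 - (875/2)x^6 - (2751/4)x^5 - (4235/8)x^4 - (5005/16)x^3 - (2037/32)x^2 - (1337/64)x - 1/128
the matrix is upper triangular; its diagonal is (2, 0, 7, -4, 21, -26, 71, -120)
for a triangular matrix the eigenvalues are the diagonal entries, with algebraic multiplicity their repetition count


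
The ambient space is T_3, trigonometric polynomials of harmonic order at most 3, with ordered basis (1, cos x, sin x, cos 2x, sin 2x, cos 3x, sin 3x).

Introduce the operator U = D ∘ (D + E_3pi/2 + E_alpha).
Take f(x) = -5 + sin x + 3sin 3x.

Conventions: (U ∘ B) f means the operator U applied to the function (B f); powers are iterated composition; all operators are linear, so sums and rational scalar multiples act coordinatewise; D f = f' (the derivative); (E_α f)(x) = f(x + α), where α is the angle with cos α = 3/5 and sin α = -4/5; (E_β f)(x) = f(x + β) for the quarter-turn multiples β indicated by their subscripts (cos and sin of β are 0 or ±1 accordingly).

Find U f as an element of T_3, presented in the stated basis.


D f = cos x + 9cos 3x
E_3pi/2 f = -5 - cos x + 3cos 3x
E_alpha f = -5 - (4/5)cos x + (3/5)sin x - (132/125)cos 3x - (351/125)sin 3x
(D + E_3pi/2 + E_alpha) f = -10 - (4/5)cos x + (3/5)sin x + (1368/125)cos 3x - (351/125)sin 3x
D (D + E_3pi/2 + E_alpha) f = (3/5)cos x + (4/5)sin x - (1053/125)cos 3x - (4104/125)sin 3x

the image equals g(x) = (3/5)cos x + (4/5)sin x - (1053/125)cos 3x - (4104/125)sin 3x


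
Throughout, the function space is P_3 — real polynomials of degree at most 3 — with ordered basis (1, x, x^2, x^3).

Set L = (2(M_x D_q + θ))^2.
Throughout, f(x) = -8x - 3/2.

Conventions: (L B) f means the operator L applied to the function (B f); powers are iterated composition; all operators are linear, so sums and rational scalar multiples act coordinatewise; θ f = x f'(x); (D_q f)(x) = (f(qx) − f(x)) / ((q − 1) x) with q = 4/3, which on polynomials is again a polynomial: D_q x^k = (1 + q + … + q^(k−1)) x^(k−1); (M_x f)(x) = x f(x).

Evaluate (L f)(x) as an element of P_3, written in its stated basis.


D_q f = -8
M_x D_q f = -8x
θ f = -8x
(M_x D_q + θ) f = -16x
(2(M_x D_q + θ)) f = -32x
D_q (2(M_x D_q + θ)) f = -32
M_x D_q (2(M_x D_q + θ)) f = -32x
θ (2(M_x D_q + θ)) f = -32x
(M_x D_q + θ) (2(M_x D_q + θ)) f = -64x
(2(M_x D_q + θ)) (2(M_x D_q + θ)) f = -128x

the image equals g(x) = -128x


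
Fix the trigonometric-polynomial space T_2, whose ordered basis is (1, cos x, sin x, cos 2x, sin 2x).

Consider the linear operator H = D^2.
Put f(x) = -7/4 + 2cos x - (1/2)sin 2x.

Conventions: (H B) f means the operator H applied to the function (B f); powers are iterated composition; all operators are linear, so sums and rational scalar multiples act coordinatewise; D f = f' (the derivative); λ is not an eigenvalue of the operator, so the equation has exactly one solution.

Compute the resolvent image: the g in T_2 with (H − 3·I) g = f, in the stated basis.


the result is g(x) = 7/12 - (1/2)cos x + (1/14)sin 2x

write g with unknown coordinates in the stated basis and equate coefficients in (H − 3·I) g = f
solving from the highest basis element down gives g = 7/12 - (1/2)cos x + (1/14)sin 2x
check: H g = (1/2)cos x - (2/7)sin 2x
so H g − 3·g = -7/4 + 2cos x - (1/2)sin 2x = f ✓


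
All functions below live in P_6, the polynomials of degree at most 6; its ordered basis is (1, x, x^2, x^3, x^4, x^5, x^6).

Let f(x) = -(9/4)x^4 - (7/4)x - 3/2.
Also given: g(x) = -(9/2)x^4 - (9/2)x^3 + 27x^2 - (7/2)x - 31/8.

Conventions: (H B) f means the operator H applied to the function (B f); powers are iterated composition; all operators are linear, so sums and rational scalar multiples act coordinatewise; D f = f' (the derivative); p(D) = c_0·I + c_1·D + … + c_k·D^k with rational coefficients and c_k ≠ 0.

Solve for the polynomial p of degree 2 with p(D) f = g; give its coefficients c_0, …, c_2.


c_0 = 2, c_1 = 1/2, c_2 = -1

D^0 f = -(9/4)x^4 - (7/4)x - 3/2
D^1 f = -9x^3 - 7/4
D^2 f = -27x^2
matching coefficients of g against c_0 f + c_1 Df + … from the top degree down determines the c_i
solution: c_0 = 2, c_1 = 1/2, c_2 = -1


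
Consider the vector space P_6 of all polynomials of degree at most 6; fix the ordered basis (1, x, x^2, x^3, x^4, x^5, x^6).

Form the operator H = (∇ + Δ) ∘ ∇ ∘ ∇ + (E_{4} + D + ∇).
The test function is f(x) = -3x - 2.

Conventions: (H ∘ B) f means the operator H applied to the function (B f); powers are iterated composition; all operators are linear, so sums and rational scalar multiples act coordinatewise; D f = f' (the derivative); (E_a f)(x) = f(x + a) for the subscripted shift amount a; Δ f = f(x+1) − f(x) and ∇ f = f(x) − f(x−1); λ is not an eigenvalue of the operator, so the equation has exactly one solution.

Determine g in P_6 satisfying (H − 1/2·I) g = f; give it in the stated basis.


write g with unknown coordinates in the stated basis and equate coefficients in (H − 1/2·I) g = f
solving from the highest basis element down gives g = -6x + 68
check: H g = -6x + 32
so H g − 1/2·g = -3x - 2 = f ✓

the result is g(x) = -6x + 68


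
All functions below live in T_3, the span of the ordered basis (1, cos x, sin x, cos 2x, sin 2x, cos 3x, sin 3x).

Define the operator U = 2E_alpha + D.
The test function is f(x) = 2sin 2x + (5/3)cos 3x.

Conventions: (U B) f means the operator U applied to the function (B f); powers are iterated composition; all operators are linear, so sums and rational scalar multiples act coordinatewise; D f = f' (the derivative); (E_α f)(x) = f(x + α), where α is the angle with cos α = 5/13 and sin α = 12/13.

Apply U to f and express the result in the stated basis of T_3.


E_alpha f = (240/169)cos 2x - (238/169)sin 2x - (10175/6591)cos 3x + (1380/2197)sin 3x
(2E_alpha) f = (480/169)cos 2x - (476/169)sin 2x - (20350/6591)cos 3x + (2760/2197)sin 3x
D f = 4cos 2x - 5sin 3x
(2E_alpha + D) f = (1156/169)cos 2x - (476/169)sin 2x - (20350/6591)cos 3x - (8225/2197)sin 3x

the result is g(x) = (1156/169)cos 2x - (476/169)sin 2x - (20350/6591)cos 3x - (8225/2197)sin 3x


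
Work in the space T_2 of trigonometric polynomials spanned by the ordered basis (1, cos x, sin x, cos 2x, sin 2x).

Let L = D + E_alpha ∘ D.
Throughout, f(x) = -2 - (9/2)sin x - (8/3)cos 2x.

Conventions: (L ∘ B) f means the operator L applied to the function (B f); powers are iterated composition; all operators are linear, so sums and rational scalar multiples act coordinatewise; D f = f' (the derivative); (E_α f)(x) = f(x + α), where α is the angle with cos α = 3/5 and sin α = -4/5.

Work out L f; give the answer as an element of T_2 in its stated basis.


D f = -(9/2)cos x + (16/3)sin 2x
D f = -(9/2)cos x + (16/3)sin 2x
E_alpha D f = -(27/10)cos x - (18/5)sin x - (128/25)cos 2x - (112/75)sin 2x
(D + E_alpha ∘ D) f = -(36/5)cos x - (18/5)sin x - (128/25)cos 2x + (96/25)sin 2x

g(x) = -(36/5)cos x - (18/5)sin x - (128/25)cos 2x + (96/25)sin 2x


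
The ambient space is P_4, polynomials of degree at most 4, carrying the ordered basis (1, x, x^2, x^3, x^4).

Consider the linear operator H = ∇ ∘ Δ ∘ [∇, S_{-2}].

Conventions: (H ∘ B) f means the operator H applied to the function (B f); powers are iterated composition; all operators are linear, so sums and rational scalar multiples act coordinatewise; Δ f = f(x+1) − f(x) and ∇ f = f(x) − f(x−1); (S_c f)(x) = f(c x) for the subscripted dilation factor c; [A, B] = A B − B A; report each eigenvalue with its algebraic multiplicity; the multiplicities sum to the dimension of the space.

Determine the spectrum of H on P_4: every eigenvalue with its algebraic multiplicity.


λ = 0 (multiplicity 5)

image of 1: 0
image of x: 0
image of x^2: 0
image of x^3: -72
image of x^4: 576x - 144
the matrix is upper triangular; its diagonal is (0, 0, 0, 0, 0)
for a triangular matrix the eigenvalues are the diagonal entries, with algebraic multiplicity their repetition count


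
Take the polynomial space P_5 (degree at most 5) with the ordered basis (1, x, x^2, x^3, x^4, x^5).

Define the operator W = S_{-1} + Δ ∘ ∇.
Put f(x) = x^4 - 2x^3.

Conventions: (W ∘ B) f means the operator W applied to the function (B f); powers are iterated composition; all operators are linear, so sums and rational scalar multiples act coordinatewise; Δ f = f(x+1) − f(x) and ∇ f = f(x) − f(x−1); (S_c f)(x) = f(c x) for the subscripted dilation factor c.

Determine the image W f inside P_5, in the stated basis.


S_{-1} f = x^4 + 2x^3
∇ f = 4x^3 - 12x^2 + 10x - 3
Δ ∇ f = 12x^2 - 12x + 2
(S_{-1} + Δ ∘ ∇) f = x^4 + 2x^3 + 12x^2 - 12x + 2

the result is g(x) = x^4 + 2x^3 + 12x^2 - 12x + 2


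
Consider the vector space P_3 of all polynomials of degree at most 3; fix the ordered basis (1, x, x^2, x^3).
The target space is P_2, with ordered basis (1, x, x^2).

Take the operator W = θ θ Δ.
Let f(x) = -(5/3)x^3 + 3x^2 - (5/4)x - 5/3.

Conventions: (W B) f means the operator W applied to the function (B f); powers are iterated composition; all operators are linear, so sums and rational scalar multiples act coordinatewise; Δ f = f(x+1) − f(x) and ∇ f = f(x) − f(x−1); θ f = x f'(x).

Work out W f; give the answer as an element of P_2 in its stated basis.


g(x) = -20x^2 + x

Δ f = -5x^2 + x + 1/12
θ Δ f = -10x^2 + x
θ θ Δ f = -20x^2 + x


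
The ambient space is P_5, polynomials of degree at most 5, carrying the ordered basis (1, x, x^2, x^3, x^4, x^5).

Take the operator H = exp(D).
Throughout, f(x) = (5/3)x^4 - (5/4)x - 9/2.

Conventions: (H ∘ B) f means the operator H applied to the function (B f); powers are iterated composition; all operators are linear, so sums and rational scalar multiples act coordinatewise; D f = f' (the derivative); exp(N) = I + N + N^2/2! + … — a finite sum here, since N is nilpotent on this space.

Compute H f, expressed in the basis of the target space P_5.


order-1 term: (20/3)x^3 - 5/4
order-2 term: 10x^2
order-3 term: (20/3)x
order-4 term: 5/3
the series for exp(D) f terminates at order 4
exp(D) f = (5/3)x^4 + (20/3)x^3 + 10x^2 + (65/12)x - 49/12

the image equals g(x) = (5/3)x^4 + (20/3)x^3 + 10x^2 + (65/12)x - 49/12


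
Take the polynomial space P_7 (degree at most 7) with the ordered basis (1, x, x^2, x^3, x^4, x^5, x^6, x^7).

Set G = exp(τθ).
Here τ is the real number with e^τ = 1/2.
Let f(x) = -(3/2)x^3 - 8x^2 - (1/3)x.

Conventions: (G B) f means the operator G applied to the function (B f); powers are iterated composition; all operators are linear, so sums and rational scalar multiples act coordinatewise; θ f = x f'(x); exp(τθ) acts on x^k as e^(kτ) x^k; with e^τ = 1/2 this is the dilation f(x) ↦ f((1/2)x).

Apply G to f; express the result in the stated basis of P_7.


exp(τθ) x^k = e^(kτ) x^k; with e^τ = 1/2 this sends x^k to (1/2)^k x^k
x ↦ 1/2 x
x^2 ↦ 1/4 x^2
x^3 ↦ 1/8 x^3
applying this coordinatewise to f: exp(τθ) f = -(3/16)x^3 - 2x^2 - (1/6)x

g(x) = -(3/16)x^3 - 2x^2 - (1/6)x


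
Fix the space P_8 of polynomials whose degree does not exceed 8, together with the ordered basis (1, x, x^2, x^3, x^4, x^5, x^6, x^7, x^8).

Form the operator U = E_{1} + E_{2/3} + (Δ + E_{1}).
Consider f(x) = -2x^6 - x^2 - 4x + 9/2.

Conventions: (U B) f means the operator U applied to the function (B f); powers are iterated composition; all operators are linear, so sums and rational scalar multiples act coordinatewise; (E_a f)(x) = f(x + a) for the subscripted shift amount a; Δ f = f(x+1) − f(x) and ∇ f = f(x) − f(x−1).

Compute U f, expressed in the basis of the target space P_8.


the image equals g(x) = -6x^6 - 44x^5 - (310/3)x^4 - (3560/27)x^3 - (2671/27)x^2 - (4610/81)x - 15727/1458

E_{1} f = -2x^6 - 12x^5 - 30x^4 - 40x^3 - 31x^2 - 18x - 5/2
E_{2/3} f = -2x^6 - 8x^5 - (40/3)x^4 - (320/27)x^3 - (187/27)x^2 - (560/81)x + 1769/1458
Δ f = -12x^5 - 30x^4 - 40x^3 - 30x^2 - 14x - 7
E_{1} f = -2x^6 - 12x^5 - 30x^4 - 40x^3 - 31x^2 - 18x - 5/2
(Δ + E_{1}) f = -2x^6 - 24x^5 - 60x^4 - 80x^3 - 61x^2 - 32x - 19/2
(E_{1} + E_{2/3} + (Δ + E_{1})) f = -6x^6 - 44x^5 - (310/3)x^4 - (3560/27)x^3 - (2671/27)x^2 - (4610/81)x - 15727/1458


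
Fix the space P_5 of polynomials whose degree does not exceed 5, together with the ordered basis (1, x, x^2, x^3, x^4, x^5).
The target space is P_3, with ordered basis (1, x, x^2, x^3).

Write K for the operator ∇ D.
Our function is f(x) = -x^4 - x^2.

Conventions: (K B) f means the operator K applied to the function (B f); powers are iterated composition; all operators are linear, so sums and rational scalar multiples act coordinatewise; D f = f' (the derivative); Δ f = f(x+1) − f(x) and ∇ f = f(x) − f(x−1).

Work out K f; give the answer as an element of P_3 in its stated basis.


the image equals g(x) = -12x^2 + 12x - 6

D f = -4x^3 - 2x
∇ D f = -12x^2 + 12x - 6


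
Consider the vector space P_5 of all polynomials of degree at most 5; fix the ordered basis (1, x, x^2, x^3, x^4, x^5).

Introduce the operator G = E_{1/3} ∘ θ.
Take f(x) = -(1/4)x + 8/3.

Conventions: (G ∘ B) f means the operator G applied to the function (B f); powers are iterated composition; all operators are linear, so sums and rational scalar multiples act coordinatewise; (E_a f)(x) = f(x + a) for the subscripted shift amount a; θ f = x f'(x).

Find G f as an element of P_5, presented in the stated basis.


the result is g(x) = -(1/4)x - 1/12

θ f = -(1/4)x
E_{1/3} θ f = -(1/4)x - 1/12


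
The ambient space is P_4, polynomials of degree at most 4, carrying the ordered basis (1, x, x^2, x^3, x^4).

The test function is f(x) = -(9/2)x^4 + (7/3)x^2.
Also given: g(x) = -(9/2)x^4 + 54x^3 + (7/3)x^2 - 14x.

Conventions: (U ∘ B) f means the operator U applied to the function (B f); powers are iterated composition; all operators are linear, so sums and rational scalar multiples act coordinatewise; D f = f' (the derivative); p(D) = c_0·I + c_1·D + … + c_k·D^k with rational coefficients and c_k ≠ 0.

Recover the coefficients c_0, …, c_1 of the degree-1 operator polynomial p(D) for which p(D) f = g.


D^0 f = -(9/2)x^4 + (7/3)x^2
D^1 f = -18x^3 + (14/3)x
matching coefficients of g against c_0 f + c_1 Df + … from the top degree down determines the c_i
solution: c_0 = 1, c_1 = -3

c_0 = 1, c_1 = -3


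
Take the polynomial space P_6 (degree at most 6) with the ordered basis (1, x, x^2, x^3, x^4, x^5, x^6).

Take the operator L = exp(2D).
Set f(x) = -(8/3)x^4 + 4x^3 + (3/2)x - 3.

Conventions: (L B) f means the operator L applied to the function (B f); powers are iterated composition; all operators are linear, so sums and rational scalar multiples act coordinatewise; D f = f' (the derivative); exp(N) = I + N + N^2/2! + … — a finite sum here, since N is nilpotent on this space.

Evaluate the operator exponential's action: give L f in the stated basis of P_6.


order-1 term: -(64/3)x^3 + 24x^2 + 3
order-2 term: -64x^2 + 48x
order-3 term: -(256/3)x + 32
order-4 term: -128/3
the series for exp(2D) f terminates at order 4
exp(2D) f = -(8/3)x^4 - (52/3)x^3 - 40x^2 - (215/6)x - 32/3

g(x) = -(8/3)x^4 - (52/3)x^3 - 40x^2 - (215/6)x - 32/3


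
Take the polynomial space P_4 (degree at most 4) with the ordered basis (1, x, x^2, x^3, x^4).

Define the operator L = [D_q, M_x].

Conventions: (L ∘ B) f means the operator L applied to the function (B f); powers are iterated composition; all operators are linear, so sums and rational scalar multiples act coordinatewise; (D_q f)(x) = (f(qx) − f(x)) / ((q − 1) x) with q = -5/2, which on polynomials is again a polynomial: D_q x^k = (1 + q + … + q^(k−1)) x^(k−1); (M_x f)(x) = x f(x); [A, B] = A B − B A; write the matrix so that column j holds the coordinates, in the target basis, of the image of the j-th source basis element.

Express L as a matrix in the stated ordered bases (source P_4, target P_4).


image of 1: 1
image of x: -(5/2)x
image of x^2: (25/4)x^2
image of x^3: -(125/8)x^3
image of x^4: (625/16)x^4
each image's coordinates form column j of the matrix

the matrix is [[1, 0, 0, 0, 0]; [0, -5/2, 0, 0, 0]; [0, 0, 25/4, 0, 0]; [0, 0, 0, -125/8, 0]; [0, 0, 0, 0, 625/16]] (rows listed top to bottom)


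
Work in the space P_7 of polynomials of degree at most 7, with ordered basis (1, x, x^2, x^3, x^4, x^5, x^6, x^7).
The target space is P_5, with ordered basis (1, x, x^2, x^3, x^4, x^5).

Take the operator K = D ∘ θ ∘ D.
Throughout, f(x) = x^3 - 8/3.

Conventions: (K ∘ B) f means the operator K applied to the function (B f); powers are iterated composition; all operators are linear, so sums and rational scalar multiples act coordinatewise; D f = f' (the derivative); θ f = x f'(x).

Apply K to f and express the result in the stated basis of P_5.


g(x) = 12x

D f = 3x^2
θ D f = 6x^2
D θ D f = 12x


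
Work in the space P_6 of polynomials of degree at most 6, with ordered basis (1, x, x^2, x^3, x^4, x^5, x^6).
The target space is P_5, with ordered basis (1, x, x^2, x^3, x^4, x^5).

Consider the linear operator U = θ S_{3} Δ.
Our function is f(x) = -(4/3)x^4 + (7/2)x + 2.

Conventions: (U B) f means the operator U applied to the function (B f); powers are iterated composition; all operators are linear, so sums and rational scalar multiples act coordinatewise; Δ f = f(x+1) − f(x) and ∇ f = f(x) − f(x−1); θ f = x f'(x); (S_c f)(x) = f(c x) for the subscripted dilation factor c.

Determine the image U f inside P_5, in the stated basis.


Δ f = -(16/3)x^3 - 8x^2 - (16/3)x + 13/6
S_{3} Δ f = -144x^3 - 72x^2 - 16x + 13/6
θ (S_{3} Δ) f = -432x^3 - 144x^2 - 16x

the result is g(x) = -432x^3 - 144x^2 - 16x


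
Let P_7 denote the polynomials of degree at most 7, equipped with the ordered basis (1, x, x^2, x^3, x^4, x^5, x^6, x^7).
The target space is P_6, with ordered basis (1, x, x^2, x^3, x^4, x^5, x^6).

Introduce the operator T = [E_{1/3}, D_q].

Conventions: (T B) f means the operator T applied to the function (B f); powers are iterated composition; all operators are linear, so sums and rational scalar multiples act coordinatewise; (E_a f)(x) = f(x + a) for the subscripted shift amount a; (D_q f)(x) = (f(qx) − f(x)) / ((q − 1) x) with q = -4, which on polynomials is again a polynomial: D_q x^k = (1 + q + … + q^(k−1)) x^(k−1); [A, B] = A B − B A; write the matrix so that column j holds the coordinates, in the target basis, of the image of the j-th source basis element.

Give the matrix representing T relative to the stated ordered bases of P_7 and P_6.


image of 1: 0
image of x: 0
image of x^2: -5/3
image of x^3: (35/3)x + 10/9
image of x^4: -(205/3)x^2 - 15x - 55/27
image of x^5: (1075/3)x^3 + (1100/9)x^2 + (850/27)x + 200/81
image of x^6: -1775x^4 - 825x^3 - (8450/27)x^2 - 50x - 275/81
image of x^7: 8465x^5 + (14950/3)x^4 + (67325/27)x^3 + (48700/81)x^2 + (6575/81)x + 1090/243
each image's coordinates form column j of the matrix

the matrix is [[0, 0, -5/3, 10/9, -55/27, 200/81, -275/81, 1090/243]; [0, 0, 0, 35/3, -15, 850/27, -50, 6575/81]; [0, 0, 0, 0, -205/3, 1100/9, -8450/27, 48700/81]; [0, 0, 0, 0, 0, 1075/3, -825, 67325/27]; [0, 0, 0, 0, 0, 0, -1775, 14950/3]; [0, 0, 0, 0, 0, 0, 0, 8465]; [0, 0, 0, 0, 0, 0, 0, 0]] (rows listed top to bottom)


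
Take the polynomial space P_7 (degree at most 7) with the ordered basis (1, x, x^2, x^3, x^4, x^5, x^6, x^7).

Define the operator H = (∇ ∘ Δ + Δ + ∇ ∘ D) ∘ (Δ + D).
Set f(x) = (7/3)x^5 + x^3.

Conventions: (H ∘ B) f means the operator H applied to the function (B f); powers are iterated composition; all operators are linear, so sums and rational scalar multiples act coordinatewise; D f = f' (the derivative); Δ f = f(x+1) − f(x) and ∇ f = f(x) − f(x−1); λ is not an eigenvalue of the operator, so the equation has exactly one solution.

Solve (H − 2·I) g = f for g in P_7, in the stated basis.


the result is g(x) = -(7/6)x^5 - (143/6)x^3 - (385/2)x^2 - (391/2)x - 1679/2

write g with unknown coordinates in the stated basis and equate coefficients in (H − 2·I) g = f
solving from the highest basis element down gives g = -(7/6)x^5 - (143/6)x^3 - (385/2)x^2 - (391/2)x - 1679/2
check: H g = -(140/3)x^3 - 385x^2 - 391x - 1679
so H g − 2·g = (7/3)x^5 + x^3 = f ✓


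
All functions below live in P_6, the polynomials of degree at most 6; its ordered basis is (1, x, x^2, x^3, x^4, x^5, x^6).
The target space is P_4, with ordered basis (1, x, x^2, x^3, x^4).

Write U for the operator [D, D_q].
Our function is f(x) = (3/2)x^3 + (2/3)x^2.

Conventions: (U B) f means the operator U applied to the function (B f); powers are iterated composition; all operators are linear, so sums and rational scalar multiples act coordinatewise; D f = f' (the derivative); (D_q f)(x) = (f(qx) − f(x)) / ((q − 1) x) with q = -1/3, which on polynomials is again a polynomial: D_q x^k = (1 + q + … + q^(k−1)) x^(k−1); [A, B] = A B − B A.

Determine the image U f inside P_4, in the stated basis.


D_q f = (7/6)x^2 + (4/9)x
D D_q f = (7/3)x + 4/9
D f = (9/2)x^2 + (4/3)x
D_q D f = 3x + 4/3
[D, D_q] f = -(2/3)x - 8/9

the result is g(x) = -(2/3)x - 8/9


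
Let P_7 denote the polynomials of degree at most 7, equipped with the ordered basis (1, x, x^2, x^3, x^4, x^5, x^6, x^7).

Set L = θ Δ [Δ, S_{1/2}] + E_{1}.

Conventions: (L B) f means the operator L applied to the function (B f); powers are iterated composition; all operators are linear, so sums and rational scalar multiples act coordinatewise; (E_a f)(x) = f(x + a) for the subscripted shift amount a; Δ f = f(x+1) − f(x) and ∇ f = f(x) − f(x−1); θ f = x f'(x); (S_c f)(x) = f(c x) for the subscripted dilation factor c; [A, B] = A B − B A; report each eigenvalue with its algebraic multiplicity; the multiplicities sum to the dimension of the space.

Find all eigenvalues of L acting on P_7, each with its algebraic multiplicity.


image of 1: 1
image of x: x + 1
image of x^2: x^2 + 2x + 1
image of x^3: x^3 + 3x^2 + (9/4)x + 1
image of x^4: x^4 + 4x^3 + (9/2)x^2 + x + 1
image of x^5: x^5 + 5x^4 + (65/8)x^3 + (5/2)x^2 - (45/16)x + 1
image of x^6: x^6 + 6x^5 + (105/8)x^4 + (35/4)x^3 - (135/16)x^2 - (87/8)x + 1
image of x^7: x^7 + 7x^6 + (1239/64)x^5 + (175/8)x^4 - (385/64)x^3 - (609/16)x^2 - (1659/64)x + 1
the matrix is upper triangular; its diagonal is (1, 1, 1, 1, 1, 1, 1, 1)
for a triangular matrix the eigenvalues are the diagonal entries, with algebraic multiplicity their repetition count

λ = 1 (multiplicity 8)


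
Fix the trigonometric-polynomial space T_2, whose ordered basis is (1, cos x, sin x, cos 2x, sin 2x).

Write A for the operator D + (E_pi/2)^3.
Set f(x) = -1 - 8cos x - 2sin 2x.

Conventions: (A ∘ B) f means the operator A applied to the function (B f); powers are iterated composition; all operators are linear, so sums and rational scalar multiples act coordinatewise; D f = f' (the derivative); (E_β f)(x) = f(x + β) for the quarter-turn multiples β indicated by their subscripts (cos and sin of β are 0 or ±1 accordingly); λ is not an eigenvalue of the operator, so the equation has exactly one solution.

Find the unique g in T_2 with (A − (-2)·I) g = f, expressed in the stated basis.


write g with unknown coordinates in the stated basis and equate coefficients in (A − (-2)·I) g = f
solving from the highest basis element down gives g = -1/3 - 4cos x + (4/5)cos 2x - (2/5)sin 2x
check: A g = -1/3 - (8/5)cos 2x - (6/5)sin 2x
so A g − (-2)·g = -1 - 8cos x - 2sin 2x = f ✓

the result is g(x) = -1/3 - 4cos x + (4/5)cos 2x - (2/5)sin 2x


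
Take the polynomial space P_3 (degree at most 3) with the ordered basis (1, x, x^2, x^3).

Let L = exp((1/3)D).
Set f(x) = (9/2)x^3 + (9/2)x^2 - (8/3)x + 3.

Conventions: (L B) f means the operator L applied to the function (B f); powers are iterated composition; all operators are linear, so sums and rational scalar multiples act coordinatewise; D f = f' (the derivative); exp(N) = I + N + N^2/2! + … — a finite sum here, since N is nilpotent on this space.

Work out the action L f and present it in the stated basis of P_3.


the result is g(x) = (9/2)x^3 + 9x^2 + (11/6)x + 25/9

order-1 term: (9/2)x^2 + 3x - 8/9
order-2 term: (3/2)x + 1/2
order-3 term: 1/6
the series for exp((1/3)D) f terminates at order 3
exp((1/3)D) f = (9/2)x^3 + 9x^2 + (11/6)x + 25/9


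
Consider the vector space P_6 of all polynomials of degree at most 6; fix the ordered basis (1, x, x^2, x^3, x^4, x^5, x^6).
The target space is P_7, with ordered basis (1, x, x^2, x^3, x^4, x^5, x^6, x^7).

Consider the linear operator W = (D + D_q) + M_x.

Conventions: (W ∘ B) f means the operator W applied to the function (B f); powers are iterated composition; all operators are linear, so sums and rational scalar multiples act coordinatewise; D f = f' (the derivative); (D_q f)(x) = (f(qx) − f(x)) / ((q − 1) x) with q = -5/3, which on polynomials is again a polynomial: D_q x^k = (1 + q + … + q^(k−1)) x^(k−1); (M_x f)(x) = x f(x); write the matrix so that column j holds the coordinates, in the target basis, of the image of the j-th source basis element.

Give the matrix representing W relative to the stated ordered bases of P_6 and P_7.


image of 1: x
image of x: x^2 + 2
image of x^2: x^3 + (4/3)x
image of x^3: x^4 + (46/9)x^2
image of x^4: x^5 + (40/27)x^3
image of x^5: x^6 + (826/81)x^4
image of x^6: x^7 - (404/243)x^5
each image's coordinates form column j of the matrix

the matrix is [[0, 2, 0, 0, 0, 0, 0]; [1, 0, 4/3, 0, 0, 0, 0]; [0, 1, 0, 46/9, 0, 0, 0]; [0, 0, 1, 0, 40/27, 0, 0]; [0, 0, 0, 1, 0, 826/81, 0]; [0, 0, 0, 0, 1, 0, -404/243]; [0, 0, 0, 0, 0, 1, 0]; [0, 0, 0, 0, 0, 0, 1]] (rows listed top to bottom)


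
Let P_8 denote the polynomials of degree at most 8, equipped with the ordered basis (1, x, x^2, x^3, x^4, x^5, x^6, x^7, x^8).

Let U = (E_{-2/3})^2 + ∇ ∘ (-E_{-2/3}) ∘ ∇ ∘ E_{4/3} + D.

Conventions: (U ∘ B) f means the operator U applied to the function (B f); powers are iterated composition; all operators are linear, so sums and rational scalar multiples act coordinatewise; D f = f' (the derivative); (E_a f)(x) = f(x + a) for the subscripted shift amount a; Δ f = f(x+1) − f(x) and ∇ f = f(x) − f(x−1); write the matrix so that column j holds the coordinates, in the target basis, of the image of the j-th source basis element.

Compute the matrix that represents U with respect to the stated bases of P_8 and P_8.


image of 1: 1
image of x: x - 1/3
image of x^2: x^2 - (2/3)x - 2/9
image of x^3: x^3 - x^2 - (2/3)x - 10/27
image of x^4: x^4 - (4/3)x^3 - (4/3)x^2 - (40/27)x - 14/81
image of x^5: x^5 - (5/3)x^4 - (20/9)x^3 - (100/27)x^2 - (70/81)x - 34/243
image of x^6: x^6 - 2x^5 - (10/3)x^4 - (200/27)x^3 - (70/27)x^2 - (68/81)x - 62/729
image of x^7: x^7 - (7/3)x^6 - (14/3)x^5 - (350/27)x^4 - (490/81)x^3 - (238/81)x^2 - (434/729)x - 130/2187
image of x^8: x^8 - (8/3)x^7 - (56/9)x^6 - (560/27)x^5 - (980/81)x^4 - (1904/243)x^3 - (1736/729)x^2 - (1040/2187)x - 254/6561
each image's coordinates form column j of the matrix

the matrix is [[1, -1/3, -2/9, -10/27, -14/81, -34/243, -62/729, -130/2187, -254/6561]; [0, 1, -2/3, -2/3, -40/27, -70/81, -68/81, -434/729, -1040/2187]; [0, 0, 1, -1, -4/3, -100/27, -70/27, -238/81, -1736/729]; [0, 0, 0, 1, -4/3, -20/9, -200/27, -490/81, -1904/243]; [0, 0, 0, 0, 1, -5/3, -10/3, -350/27, -980/81]; [0, 0, 0, 0, 0, 1, -2, -14/3, -560/27]; [0, 0, 0, 0, 0, 0, 1, -7/3, -56/9]; [0, 0, 0, 0, 0, 0, 0, 1, -8/3]; [0, 0, 0, 0, 0, 0, 0, 0, 1]] (rows listed top to bottom)


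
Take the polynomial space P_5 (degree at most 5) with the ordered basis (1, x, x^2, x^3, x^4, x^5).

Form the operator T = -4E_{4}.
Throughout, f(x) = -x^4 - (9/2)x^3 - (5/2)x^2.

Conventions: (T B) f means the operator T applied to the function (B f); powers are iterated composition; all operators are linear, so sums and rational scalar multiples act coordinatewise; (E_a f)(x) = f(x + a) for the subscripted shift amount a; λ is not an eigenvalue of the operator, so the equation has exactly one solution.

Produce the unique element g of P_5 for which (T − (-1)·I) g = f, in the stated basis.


write g with unknown coordinates in the stated basis and equate coefficients in (T − (-1)·I) g = f
solving from the highest basis element down gives g = (1/3)x^4 - (101/18)x^3 + (863/18)x^2 - (7184/27)x + 61664/81
check: T g = -(4/3)x^4 + (10/9)x^3 - (454/9)x^2 + (7184/27)x - 61664/81
so T g − (-1)·g = -x^4 - (9/2)x^3 - (5/2)x^2 = f ✓

g(x) = (1/3)x^4 - (101/18)x^3 + (863/18)x^2 - (7184/27)x + 61664/81
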